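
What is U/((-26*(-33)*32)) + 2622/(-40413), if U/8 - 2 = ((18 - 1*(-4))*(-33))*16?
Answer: -4196099/1216644 ≈ -3.4489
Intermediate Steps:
U = -92912 (U = 16 + 8*(((18 - 1*(-4))*(-33))*16) = 16 + 8*(((18 + 4)*(-33))*16) = 16 + 8*((22*(-33))*16) = 16 + 8*(-726*16) = 16 + 8*(-11616) = 16 - 92928 = -92912)
U/((-26*(-33)*32)) + 2622/(-40413) = -92912/(-26*(-33)*32) + 2622/(-40413) = -92912/(858*32) + 2622*(-1/40413) = -92912/27456 - 46/709 = -92912*1/27456 - 46/709 = -5807/1716 - 46/709 = -4196099/1216644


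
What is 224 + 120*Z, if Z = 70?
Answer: 8624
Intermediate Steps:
224 + 120*Z = 224 + 120*70 = 224 + 8400 = 8624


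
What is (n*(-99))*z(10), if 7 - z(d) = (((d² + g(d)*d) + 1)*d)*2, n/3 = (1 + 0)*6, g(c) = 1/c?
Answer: 3622806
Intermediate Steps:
n = 18 (n = 3*((1 + 0)*6) = 3*(1*6) = 3*6 = 18)
z(d) = 7 - 2*d*(2 + d²) (z(d) = 7 - ((d² + d/d) + 1)*d*2 = 7 - ((d² + 1) + 1)*d*2 = 7 - ((1 + d²) + 1)*d*2 = 7 - (2 + d²)*d*2 = 7 - d*(2 + d²)*2 = 7 - 2*d*(2 + d²))
(n*(-99))*z(10) = (18*(-99))*(7 - 4*10 - 2*10³) = -1782*(7 - 40 - 2*1000) = -1782*(7 - 40 - 2000) = -1782*(-2033) = 3622806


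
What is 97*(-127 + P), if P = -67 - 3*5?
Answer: -20273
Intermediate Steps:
P = -82 (P = -67 - 1*15 = -67 - 15 = -82)
97*(-127 + P) = 97*(-127 - 82) = 97*(-209) = -20273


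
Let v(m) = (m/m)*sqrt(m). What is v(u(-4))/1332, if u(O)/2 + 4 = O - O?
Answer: I*sqrt(2)/666 ≈ 0.0021234*I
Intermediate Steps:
u(O) = -8 (u(O) = -8 + 2*(O - O) = -8 + 2*0 = -8 + 0 = -8)
v(m) = sqrt(m) (v(m) = 1*sqrt(m) = sqrt(m))
v(u(-4))/1332 = sqrt(-8)/1332 = (2*I*sqrt(2))*(1/1332) = I*sqrt(2)/666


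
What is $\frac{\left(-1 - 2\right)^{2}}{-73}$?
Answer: $- \frac{9}{73} \approx -0.12329$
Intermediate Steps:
$\frac{\left(-1 - 2\right)^{2}}{-73} = - \frac{\left(-3\right)^{2}}{73} = \left(- \frac{1}{73}\right) 9 = - \frac{9}{73}$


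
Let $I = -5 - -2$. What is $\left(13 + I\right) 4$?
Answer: $40$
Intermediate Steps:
$I = -3$ ($I = -5 + 2 = -3$)
$\left(13 + I\right) 4 = \left(13 - 3\right) 4 = 10 \cdot 4 = 40$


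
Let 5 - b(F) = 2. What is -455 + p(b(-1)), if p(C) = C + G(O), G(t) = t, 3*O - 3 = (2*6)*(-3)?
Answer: -463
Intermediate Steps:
O = -11 (O = 1 + ((2*6)*(-3))/3 = 1 + (12*(-3))/3 = 1 + (1/3)*(-36) = 1 - 12 = -11)
b(F) = 3 (b(F) = 5 - 1*2 = 5 - 2 = 3)
p(C) = -11 + C (p(C) = C - 11 = -11 + C)
-455 + p(b(-1)) = -455 + (-11 + 3) = -455 - 8 = -463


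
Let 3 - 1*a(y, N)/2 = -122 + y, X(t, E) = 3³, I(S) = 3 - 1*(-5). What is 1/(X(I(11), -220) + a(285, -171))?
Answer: -1/293 ≈ -0.0034130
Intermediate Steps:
I(S) = 8 (I(S) = 3 + 5 = 8)
X(t, E) = 27
a(y, N) = 250 - 2*y (a(y, N) = 6 - 2*(-122 + y) = 6 + (244 - 2*y) = 250 - 2*y)
1/(X(I(11), -220) + a(285, -171)) = 1/(27 + (250 - 2*285)) = 1/(27 + (250 - 570)) = 1/(27 - 320) = 1/(-293) = -1/293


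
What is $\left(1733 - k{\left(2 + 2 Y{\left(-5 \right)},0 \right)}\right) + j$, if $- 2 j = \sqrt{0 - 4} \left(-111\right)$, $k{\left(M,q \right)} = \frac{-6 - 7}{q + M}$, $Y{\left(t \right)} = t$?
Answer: $\frac{13851}{8} + 111 i \approx 1731.4 + 111.0 i$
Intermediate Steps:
$k{\left(M,q \right)} = - \frac{13}{M + q}$
$j = 111 i$ ($j = - \frac{\sqrt{0 - 4} \left(-111\right)}{2} = - \frac{\sqrt{-4} \left(-111\right)}{2} = - \frac{2 i \left(-111\right)}{2} = - \frac{\left(-222\right) i}{2} = 111 i \approx 111.0 i$)
$\left(1733 - k{\left(2 + 2 Y{\left(-5 \right)},0 \right)}\right) + j = \left(1733 - - \frac{13}{\left(2 + 2 \left(-5\right)\right) + 0}\right) + 111 i = \left(1733 - - \frac{13}{\left(2 - 10\right) + 0}\right) + 111 i = \left(1733 - - \frac{13}{-8 + 0}\right) + 111 i = \left(1733 - - \frac{13}{-8}\right) + 111 i = \left(1733 - \left(-13\right) \left(- \frac{1}{8}\right)\right) + 111 i = \left(1733 - \frac{13}{8}\right) + 111 i = \frac{13851}{8} + 111 i$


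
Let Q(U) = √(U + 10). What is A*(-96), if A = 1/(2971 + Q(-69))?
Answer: -23768/735575 + 8*I*√59/735575 ≈ -0.032312 + 8.3539e-5*I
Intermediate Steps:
Q(U) = √(10 + U)
A = 1/(2971 + I*√59) (A = 1/(2971 + √(10 - 69)) = 1/(2971 + √(-59)) = 1/(2971 + I*√59) ≈ 0.00033658 - 8.702e-7*I)
A*(-96) = (2971/8826900 - I*√59/8826900)*(-96) = -23768/735575 + 8*I*√59/735575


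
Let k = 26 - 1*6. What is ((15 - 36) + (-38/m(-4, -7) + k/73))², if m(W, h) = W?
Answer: 2686321/21316 ≈ 126.02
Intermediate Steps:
k = 20 (k = 26 - 6 = 20)
((15 - 36) + (-38/m(-4, -7) + k/73))² = ((15 - 36) + (-38/(-4) + 20/73))² = (-21 + (-38*(-¼) + 20*(1/73)))² = (-21 + (19/2 + 20/73))² = (-21 + 1427/146)² = (-1639/146)² = 2686321/21316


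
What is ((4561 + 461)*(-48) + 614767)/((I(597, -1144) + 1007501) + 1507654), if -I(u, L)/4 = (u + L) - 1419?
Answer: 373711/2523019 ≈ 0.14812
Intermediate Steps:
I(u, L) = 5676 - 4*L - 4*u (I(u, L) = -4*((u + L) - 1419) = -4*((L + u) - 1419) = -4*(-1419 + L + u) = 5676 - 4*L - 4*u)
((4561 + 461)*(-48) + 614767)/((I(597, -1144) + 1007501) + 1507654) = ((4561 + 461)*(-48) + 614767)/(((5676 - 4*(-1144) - 4*597) + 1007501) + 1507654) = (5022*(-48) + 614767)/(((5676 + 4576 - 2388) + 1007501) + 1507654) = (-241056 + 614767)/((7864 + 1007501) + 1507654) = 373711/(1015365 + 1507654) = 373711/2523019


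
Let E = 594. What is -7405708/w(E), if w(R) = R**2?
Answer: -1851427/88209 ≈ -20.989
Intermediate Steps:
-7405708/w(E) = -7405708/(594**2) = -7405708/352836 = -7405708*1/352836 = -1851427/88209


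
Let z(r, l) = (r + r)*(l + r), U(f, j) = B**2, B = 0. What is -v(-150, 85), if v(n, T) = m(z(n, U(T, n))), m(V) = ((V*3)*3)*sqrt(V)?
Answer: -60750000*sqrt(2) ≈ -8.5913e+7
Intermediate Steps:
U(f, j) = 0 (U(f, j) = 0**2 = 0)
z(r, l) = 2*r*(l + r) (z(r, l) = (2*r)*(l + r) = 2*r*(l + r))
m(V) = 9*V**(3/2) (m(V) = ((3*V)*3)*sqrt(V) = (9*V)*sqrt(V) = 9*V**(3/2))
v(n, T) = 18*sqrt(2)*(n**2)**(3/2) (v(n, T) = 9*(2*n*(0 + n))**(3/2) = 9*(2*n*n)**(3/2) = 9*(2*n**2)**(3/2) = 9*(2*sqrt(2)*(n**2)**(3/2)) = 18*sqrt(2)*(n**2)**(3/2))
-v(-150, 85) = -18*sqrt(2)*((-150)**2)**(3/2) = -18*sqrt(2)*22500**(3/2) = -18*sqrt(2)*3375000 = -60750000*sqrt(2)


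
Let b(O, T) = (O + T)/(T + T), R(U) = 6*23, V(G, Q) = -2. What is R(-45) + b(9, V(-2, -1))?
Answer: 545/4 ≈ 136.25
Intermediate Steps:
R(U) = 138
b(O, T) = (O + T)/(2*T) (b(O, T) = (O + T)/((2*T)) = (O + T)*(1/(2*T)) = (O + T)/(2*T))
R(-45) + b(9, V(-2, -1)) = 138 + (1/2)*(9 - 2)/(-2) = 138 + (1/2)*(-1/2)*7 = 138 - 7/4 = 545/4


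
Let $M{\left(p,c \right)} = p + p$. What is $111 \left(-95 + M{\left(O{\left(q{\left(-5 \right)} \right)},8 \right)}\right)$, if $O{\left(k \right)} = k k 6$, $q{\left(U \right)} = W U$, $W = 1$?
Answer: $22755$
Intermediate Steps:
$q{\left(U \right)} = U$ ($q{\left(U \right)} = 1 U = U$)
$O{\left(k \right)} = 6 k^{2}$ ($O{\left(k \right)} = k^{2} \cdot 6 = 6 k^{2}$)
$M{\left(p,c \right)} = 2 p$
$111 \left(-95 + M{\left(O{\left(q{\left(-5 \right)} \right)},8 \right)}\right) = 111 \left(-95 + 2 \cdot 6 \left(-5\right)^{2}\right) = 111 \left(-95 + 2 \cdot 6 \cdot 25\right) = 111 \left(-95 + 2 \cdot 150\right) = 111 \left(-95 + 300\right) = 111 \cdot 205 = 22755$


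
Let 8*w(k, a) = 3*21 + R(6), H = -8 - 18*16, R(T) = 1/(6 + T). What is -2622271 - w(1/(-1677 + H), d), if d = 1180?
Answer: -251738773/96 ≈ -2.6223e+6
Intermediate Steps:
H = -296 (H = -8 - 288 = -296)
w(k, a) = 757/96 (w(k, a) = (3*21 + 1/(6 + 6))/8 = (63 + 1/12)/8 = (1/8)*(757/12) = 757/96)
-2622271 - w(1/(-1677 + H), d) = -2622271 - 1*757/96 = -2622271 - 757/96 = -251738773/96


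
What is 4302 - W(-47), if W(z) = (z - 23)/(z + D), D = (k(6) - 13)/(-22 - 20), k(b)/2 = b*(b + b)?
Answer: 1810554/421 ≈ 4300.6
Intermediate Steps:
k(b) = 4*b² (k(b) = 2*(b*(b + b)) = 2*(b*(2*b)) = 2*(2*b²) = 4*b²)
D = -131/42 (D = (4*6² - 13)/(-22 - 20) = (4*36 - 13)/(-42) = (144 - 13)*(-1/42) = 131*(-1/42) = -131/42 ≈ -3.1190)
W(z) = (-23 + z)/(-131/42 + z) (W(z) = (z - 23)/(z - 131/42) = (-23 + z)/(-131/42 + z))
4302 - W(-47) = 4302 - 42*(-23 - 47)/(-131 + 42*(-47)) = 4302 - 42*(-70)/(-131 - 1974) = 4302 - 42*(-70)/(-2105) = 4302 - 42*(-1)*(-70)/2105 = 4302 - 1*588/421 = 4302 - 588/421 = 1810554/421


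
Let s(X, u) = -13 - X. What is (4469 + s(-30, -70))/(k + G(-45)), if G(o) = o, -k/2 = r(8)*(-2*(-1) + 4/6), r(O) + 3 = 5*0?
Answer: -4486/29 ≈ -154.69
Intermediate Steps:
r(O) = -3 (r(O) = -3 + 5*0 = -3 + 0 = -3)
k = 16 (k = -(-6)*(-2*(-1) + 4/6) = -(-6)*(2 + 4*(1/6)) = -(-6)*(2 + 2/3) = -(-6)*8/3 = -2*(-8) = 16)
(4469 + s(-30, -70))/(k + G(-45)) = (4469 + (-13 - 1*(-30)))/(16 - 45) = (4469 + (-13 + 30))/(-29) = (4469 + 17)*(-1/29) = 4486*(-1/29) = -4486/29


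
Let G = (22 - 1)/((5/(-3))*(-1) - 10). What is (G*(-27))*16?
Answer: 27216/25 ≈ 1088.6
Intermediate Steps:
G = -63/25 (G = 21/(-1/3*5*(-1) - 10) = 21/(-5/3*(-1) - 10) = 21/(5/3 - 10) = 21/(-25/3) = 21*(-3/25) = -63/25 ≈ -2.5200)
(G*(-27))*16 = -63/25*(-27)*16 = (1701/25)*16 = 27216/25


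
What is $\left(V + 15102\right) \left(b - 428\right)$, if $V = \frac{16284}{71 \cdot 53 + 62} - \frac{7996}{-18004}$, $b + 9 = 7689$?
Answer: $\frac{89814942770308}{819825} \approx 1.0955 \cdot 10^{8}$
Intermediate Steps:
$b = 7680$ ($b = -9 + 7689 = 7680$)
$V = \frac{26980153}{5738775}$ ($V = \frac{16284}{3763 + 62} - - \frac{1999}{4501} = \frac{16284}{3825} + \frac{1999}{4501} = 16284 \cdot \frac{1}{3825} + \frac{1999}{4501} = \frac{5428}{1275} + \frac{1999}{4501} = \frac{26980153}{5738775} \approx 4.7014$)
$\left(V + 15102\right) \left(b - 428\right) = \left(\frac{26980153}{5738775} + 15102\right) \left(7680 - 428\right) = \frac{86693960203}{5738775} \cdot 7252 = \frac{89814942770308}{819825}$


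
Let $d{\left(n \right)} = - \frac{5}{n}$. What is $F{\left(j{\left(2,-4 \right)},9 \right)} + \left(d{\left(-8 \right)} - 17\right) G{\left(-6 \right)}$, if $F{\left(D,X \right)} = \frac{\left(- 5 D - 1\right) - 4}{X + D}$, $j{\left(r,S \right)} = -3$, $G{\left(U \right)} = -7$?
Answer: $\frac{2791}{24} \approx 116.29$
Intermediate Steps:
$F{\left(D,X \right)} = \frac{-5 - 5 D}{D + X}$ ($F{\left(D,X \right)} = \frac{\left(-1 - 5 D\right) - 4}{D + X} = \frac{-5 - 5 D}{D + X}$)
$F{\left(j{\left(2,-4 \right)},9 \right)} + \left(d{\left(-8 \right)} - 17\right) G{\left(-6 \right)} = \frac{5 \left(-1 - -3\right)}{-3 + 9} + \left(- \frac{5}{-8} - 17\right) \left(-7\right) = \frac{5 \left(-1 + 3\right)}{6} + \left(\left(-5\right) \left(- \frac{1}{8}\right) - 17\right) \left(-7\right) = 5 \cdot \frac{1}{6} \cdot 2 + \left(\frac{5}{8} - 17\right) \left(-7\right) = \frac{5}{3} - - \frac{917}{8} = \frac{5}{3} + \frac{917}{8} = \frac{2791}{24}$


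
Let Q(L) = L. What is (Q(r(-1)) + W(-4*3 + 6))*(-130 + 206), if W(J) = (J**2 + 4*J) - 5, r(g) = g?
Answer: 456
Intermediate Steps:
W(J) = -5 + J**2 + 4*J
(Q(r(-1)) + W(-4*3 + 6))*(-130 + 206) = (-1 + (-5 + (-4*3 + 6)**2 + 4*(-4*3 + 6)))*(-130 + 206) = (-1 + (-5 + (-12 + 6)**2 + 4*(-12 + 6)))*76 = (-1 + (-5 + (-6)**2 + 4*(-6)))*76 = (-1 + (-5 + 36 - 24))*76 = (-1 + 7)*76 = 6*76 = 456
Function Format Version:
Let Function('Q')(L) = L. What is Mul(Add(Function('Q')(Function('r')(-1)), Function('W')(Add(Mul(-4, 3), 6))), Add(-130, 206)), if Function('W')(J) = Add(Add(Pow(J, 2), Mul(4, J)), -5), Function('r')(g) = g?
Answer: 456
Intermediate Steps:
Function('W')(J) = Add(-5, Pow(J, 2), Mul(4, J))
Mul(Add(Function('Q')(Function('r')(-1)), Function('W')(Add(Mul(-4, 3), 6))), Add(-130, 206)) = Mul(Add(-1, Add(-5, Pow(Add(Mul(-4, 3), 6), 2), Mul(4, Add(Mul(-4, 3), 6)))), Add(-130, 206)) = Mul(Add(-1, Add(-5, Pow(Add(-12, 6), 2), Mul(4, Add(-12, 6)))), 76) = Mul(Add(-1, Add(-5, Pow(-6, 2), Mul(4, -6))), 76) = Mul(Add(-1, Add(-5, 36, -24)), 76) = Mul(Add(-1, 7), 76) = Mul(6, 76) = 456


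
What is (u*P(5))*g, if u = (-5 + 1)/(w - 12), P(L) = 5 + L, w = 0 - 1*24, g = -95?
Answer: -950/9 ≈ -105.56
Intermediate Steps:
w = -24 (w = 0 - 24 = -24)
u = 1/9 (u = (-5 + 1)/(-24 - 12) = -4/(-36) = -4*(-1/36) = 1/9 ≈ 0.11111)
(u*P(5))*g = ((5 + 5)/9)*(-95) = ((1/9)*10)*(-95) = (10/9)*(-95) = -950/9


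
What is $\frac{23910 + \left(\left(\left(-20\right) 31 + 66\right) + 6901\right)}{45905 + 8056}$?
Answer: $\frac{30257}{53961} \approx 0.56072$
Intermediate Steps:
$\frac{23910 + \left(\left(\left(-20\right) 31 + 66\right) + 6901\right)}{45905 + 8056} = \frac{23910 + \left(\left(-620 + 66\right) + 6901\right)}{53961} = \left(23910 + \left(-554 + 6901\right)\right) \frac{1}{53961} = \left(23910 + 6347\right) \frac{1}{53961} = 30257 \cdot \frac{1}{53961} = \frac{30257}{53961}$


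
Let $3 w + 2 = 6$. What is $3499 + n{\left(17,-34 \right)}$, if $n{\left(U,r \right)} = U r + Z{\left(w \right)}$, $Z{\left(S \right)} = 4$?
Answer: $2925$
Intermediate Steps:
$w = \frac{4}{3}$ ($w = - \frac{2}{3} + \frac{1}{3} \cdot 6 = - \frac{2}{3} + 2 = \frac{4}{3} \approx 1.3333$)
$n{\left(U,r \right)} = 4 + U r$ ($n{\left(U,r \right)} = U r + 4 = 4 + U r$)
$3499 + n{\left(17,-34 \right)} = 3499 + \left(4 + 17 \left(-34\right)\right) = 3499 + \left(4 - 578\right) = 3499 - 574 = 2925$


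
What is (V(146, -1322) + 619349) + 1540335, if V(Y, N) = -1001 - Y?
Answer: 2158537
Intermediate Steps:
(V(146, -1322) + 619349) + 1540335 = ((-1001 - 1*146) + 619349) + 1540335 = ((-1001 - 146) + 619349) + 1540335 = (-1147 + 619349) + 1540335 = 618202 + 1540335 = 2158537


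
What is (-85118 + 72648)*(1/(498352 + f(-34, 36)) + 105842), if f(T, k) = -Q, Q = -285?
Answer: -658125914816850/498637 ≈ -1.3198e+9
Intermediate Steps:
f(T, k) = 285 (f(T, k) = -1*(-285) = 285)
(-85118 + 72648)*(1/(498352 + f(-34, 36)) + 105842) = (-85118 + 72648)*(1/(498352 + 285) + 105842) = -12470*(1/498637 + 105842) = -12470*52776737355/498637 = -658125914816850/498637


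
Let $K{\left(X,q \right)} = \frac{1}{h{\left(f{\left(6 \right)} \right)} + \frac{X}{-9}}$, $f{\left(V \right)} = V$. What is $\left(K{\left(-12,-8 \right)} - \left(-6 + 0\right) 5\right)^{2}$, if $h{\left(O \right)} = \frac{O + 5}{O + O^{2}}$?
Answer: $\frac{4210704}{4489} \approx 938.0$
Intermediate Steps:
$h{\left(O \right)} = \frac{5 + O}{O + O^{2}}$
$K{\left(X,q \right)} = \frac{1}{\frac{11}{42} - \frac{X}{9}}$ ($K{\left(X,q \right)} = \frac{1}{\frac{5 + 6}{6 \left(1 + 6\right)} + \frac{X}{-9}} = \frac{1}{\frac{1}{6} \cdot \frac{1}{7} \cdot 11 + X \left(- \frac{1}{9}\right)} = \frac{1}{\frac{1}{6} \cdot \frac{1}{7} \cdot 11 - \frac{X}{9}} = \frac{1}{\frac{11}{42} - \frac{X}{9}}$)
$\left(K{\left(-12,-8 \right)} - \left(-6 + 0\right) 5\right)^{2} = \left(- \frac{126}{-33 + 14 \left(-12\right)} - \left(-6 + 0\right) 5\right)^{2} = \left(- \frac{126}{-33 - 168} - \left(-6\right) 5\right)^{2} = \left(- \frac{126}{-201} - -30\right)^{2} = \left(\left(-126\right) \left(- \frac{1}{201}\right) + 30\right)^{2} = \left(\frac{42}{67} + 30\right)^{2} = \left(\frac{2052}{67}\right)^{2} = \frac{4210704}{4489}$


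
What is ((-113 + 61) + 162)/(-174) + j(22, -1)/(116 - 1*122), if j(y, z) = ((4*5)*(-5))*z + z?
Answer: -2981/174 ≈ -17.132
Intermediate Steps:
j(y, z) = -99*z (j(y, z) = (20*(-5))*z + z = -100*z + z = -99*z)
((-113 + 61) + 162)/(-174) + j(22, -1)/(116 - 1*122) = ((-113 + 61) + 162)/(-174) + (-99*(-1))/(116 - 1*122) = (-52 + 162)*(-1/174) + 99/(116 - 122) = 110*(-1/174) + 99/(-6) = -55/87 + 99*(-1/6) = -55/87 - 33/2 = -2981/174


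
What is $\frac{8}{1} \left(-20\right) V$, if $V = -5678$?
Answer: $908480$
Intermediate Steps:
$\frac{8}{1} \left(-20\right) V = \frac{8}{1} \left(-20\right) \left(-5678\right) = 8 \cdot 1 \left(-20\right) \left(-5678\right) = 8 \left(-20\right) \left(-5678\right) = \left(-160\right) \left(-5678\right) = 908480$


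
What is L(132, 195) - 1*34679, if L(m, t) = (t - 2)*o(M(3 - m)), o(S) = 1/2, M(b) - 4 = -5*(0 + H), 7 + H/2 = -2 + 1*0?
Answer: -69165/2 ≈ -34583.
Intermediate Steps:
H = -18 (H = -14 + 2*(-2 + 1*0) = -14 + 2*(-2 + 0) = -14 + 2*(-2) = -14 - 4 = -18)
M(b) = 94 (M(b) = 4 - 5*(0 - 18) = 4 - 5*(-18) = 4 + 90 = 94)
o(S) = 1/2
L(m, t) = -1 + t/2 (L(m, t) = (t - 2)*(1/2) = (-2 + t)*(1/2) = -1 + t/2)
L(132, 195) - 1*34679 = (-1 + (1/2)*195) - 1*34679 = (-1 + 195/2) - 34679 = 193/2 - 34679 = -69165/2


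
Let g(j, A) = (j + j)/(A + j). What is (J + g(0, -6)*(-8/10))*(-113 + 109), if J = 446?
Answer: -1784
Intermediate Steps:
g(j, A) = 2*j/(A + j) (g(j, A) = (2*j)/(A + j) = 2*j/(A + j))
(J + g(0, -6)*(-8/10))*(-113 + 109) = (446 + (2*0/(-6 + 0))*(-8/10))*(-113 + 109) = (446 + (2*0/(-6))*(-8*1/10))*(-4) = (446 + (2*0*(-1/6))*(-4/5))*(-4) = (446 + 0*(-4/5))*(-4) = (446 + 0)*(-4) = 446*(-4) = -1784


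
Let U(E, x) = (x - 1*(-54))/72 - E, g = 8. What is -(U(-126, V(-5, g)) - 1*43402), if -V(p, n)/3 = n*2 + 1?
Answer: 1038623/24 ≈ 43276.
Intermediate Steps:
V(p, n) = -3 - 6*n (V(p, n) = -3*(n*2 + 1) = -3*(2*n + 1) = -3*(1 + 2*n) = -3 - 6*n)
U(E, x) = ¾ - E + x/72 (U(E, x) = (x + 54)*(1/72) - E = (54 + x)*(1/72) - E = (¾ + x/72) - E = ¾ - E + x/72)
-(U(-126, V(-5, g)) - 1*43402) = -((¾ - 1*(-126) + (-3 - 6*8)/72) - 1*43402) = -((¾ + 126 + (-3 - 48)/72) - 43402) = -((¾ + 126 + (1/72)*(-51)) - 43402) = -((¾ + 126 - 17/24) - 43402) = -(3025/24 - 43402) = -1*(-1038623/24) = 1038623/24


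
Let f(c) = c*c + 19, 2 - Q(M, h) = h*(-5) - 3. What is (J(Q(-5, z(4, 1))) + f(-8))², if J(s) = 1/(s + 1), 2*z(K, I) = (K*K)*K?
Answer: 189860841/27556 ≈ 6890.0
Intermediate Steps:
z(K, I) = K³/2 (z(K, I) = ((K*K)*K)/2 = (K²*K)/2 = K³/2)
Q(M, h) = 5 + 5*h (Q(M, h) = 2 - (h*(-5) - 3) = 2 - (-5*h - 3) = 2 - (-3 - 5*h) = 2 + (3 + 5*h) = 5 + 5*h)
J(s) = 1/(1 + s)
f(c) = 19 + c² (f(c) = c² + 19 = 19 + c²)
(J(Q(-5, z(4, 1))) + f(-8))² = (1/(1 + (5 + 5*((½)*4³))) + (19 + (-8)²))² = (1/(1 + (5 + 5*((½)*64))) + (19 + 64))² = (1/(1 + (5 + 5*32)) + 83)² = (1/(1 + (5 + 160)) + 83)² = (1/(1 + 165) + 83)² = (1/166 + 83)² = (13779/166)² = 189860841/27556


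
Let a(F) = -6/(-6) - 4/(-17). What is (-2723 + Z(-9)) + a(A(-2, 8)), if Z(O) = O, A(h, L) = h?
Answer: -46423/17 ≈ -2730.8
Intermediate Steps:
a(F) = 21/17 (a(F) = -6*(-⅙) - 4*(-1/17) = 1 + 4/17 = 21/17)
(-2723 + Z(-9)) + a(A(-2, 8)) = (-2723 - 9) + 21/17 = -2732 + 21/17 = -46423/17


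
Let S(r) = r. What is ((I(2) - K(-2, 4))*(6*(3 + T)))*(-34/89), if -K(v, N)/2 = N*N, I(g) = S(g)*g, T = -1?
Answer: -14688/89 ≈ -165.03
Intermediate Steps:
I(g) = g² (I(g) = g*g = g²)
K(v, N) = -2*N² (K(v, N) = -2*N*N = -2*N²)
((I(2) - K(-2, 4))*(6*(3 + T)))*(-34/89) = ((2² - (-2)*4²)*(6*(3 - 1)))*(-34/89) = ((4 - (-2)*16)*(6*2))*(-34*1/89) = ((4 - 1*(-32))*12)*(-34/89) = ((4 + 32)*12)*(-34/89) = (36*12)*(-34/89) = 432*(-34/89) = -14688/89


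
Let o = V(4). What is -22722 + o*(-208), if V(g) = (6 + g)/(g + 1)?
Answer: -23138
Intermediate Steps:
V(g) = (6 + g)/(1 + g)
o = 2 (o = (6 + 4)/(1 + 4) = 10/5 = (⅕)*10 = 2)
-22722 + o*(-208) = -22722 + 2*(-208) = -22722 - 416 = -23138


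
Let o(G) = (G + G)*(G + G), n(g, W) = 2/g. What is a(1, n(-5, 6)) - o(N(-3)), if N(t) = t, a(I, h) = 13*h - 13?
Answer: -271/5 ≈ -54.200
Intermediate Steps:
a(I, h) = -13 + 13*h
o(G) = 4*G**2 (o(G) = (2*G)*(2*G) = 4*G**2)
a(1, n(-5, 6)) - o(N(-3)) = (-13 + 13*(2/(-5))) - 4*(-3)**2 = (-13 + 13*(2*(-1/5))) - 4*9 = (-13 + 13*(-2/5)) - 1*36 = (-13 - 26/5) - 36 = -91/5 - 36 = -271/5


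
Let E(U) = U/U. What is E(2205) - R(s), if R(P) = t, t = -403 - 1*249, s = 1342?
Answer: 653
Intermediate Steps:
t = -652 (t = -403 - 249 = -652)
R(P) = -652
E(U) = 1
E(2205) - R(s) = 1 - 1*(-652) = 1 + 652 = 653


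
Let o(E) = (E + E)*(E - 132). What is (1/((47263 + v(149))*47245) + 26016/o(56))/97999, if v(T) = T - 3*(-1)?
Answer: -1821218921509/58394895951534450 ≈ -3.1188e-5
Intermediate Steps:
o(E) = 2*E*(-132 + E) (o(E) = (2*E)*(-132 + E) = 2*E*(-132 + E))
v(T) = 3 + T (v(T) = T + 3 = 3 + T)
(1/((47263 + v(149))*47245) + 26016/o(56))/97999 = (1/((47263 + (3 + 149))*47245) + 26016/((2*56*(-132 + 56))))/97999 = ((1/47245)/(47263 + 152) + 26016/((2*56*(-76))))*(1/97999) = ((1/47245)/47415 + 26016/(-8512))*(1/97999) = ((1/47415)*(1/47245) + 26016*(-1/8512))*(1/97999) = (1/2240121675 - 813/266)*(1/97999) = -1821218921509/595872365550*1/97999 = -1821218921509/58394895951534450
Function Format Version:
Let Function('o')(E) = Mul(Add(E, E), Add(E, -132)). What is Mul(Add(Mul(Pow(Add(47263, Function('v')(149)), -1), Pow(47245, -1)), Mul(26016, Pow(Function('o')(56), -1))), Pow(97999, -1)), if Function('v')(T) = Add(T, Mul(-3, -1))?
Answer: Rational(-1821218921509, 58394895951534450) ≈ -3.1188e-5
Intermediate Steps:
Function('o')(E) = Mul(2, E, Add(-132, E)) (Function('o')(E) = Mul(Mul(2, E), Add(-132, E)) = Mul(2, E, Add(-132, E)))
Function('v')(T) = Add(3, T) (Function('v')(T) = Add(T, 3) = Add(3, T))
Mul(Add(Mul(Pow(Add(47263, Function('v')(149)), -1), Pow(47245, -1)), Mul(26016, Pow(Function('o')(56), -1))), Pow(97999, -1)) = Mul(Add(Mul(Pow(Add(47263, Add(3, 149)), -1), Pow(47245, -1)), Mul(26016, Pow(Mul(2, 56, Add(-132, 56)), -1))), Pow(97999, -1)) = Mul(Add(Mul(Pow(Add(47263, 152), -1), Rational(1, 47245)), Mul(26016, Pow(Mul(2, 56, -76), -1))), Rational(1, 97999)) = Mul(Add(Mul(Pow(47415, -1), Rational(1, 47245)), Mul(26016, Pow(-8512, -1))), Rational(1, 97999)) = Mul(Add(Mul(Rational(1, 47415), Rational(1, 47245)), Mul(26016, Rational(-1, 8512))), Rational(1, 97999)) = Mul(Add(Rational(1, 2240121675), Rational(-813, 266)), Rational(1, 97999)) = Mul(Rational(-1821218921509, 595872365550), Rational(1, 97999)) = Rational(-1821218921509, 58394895951534450)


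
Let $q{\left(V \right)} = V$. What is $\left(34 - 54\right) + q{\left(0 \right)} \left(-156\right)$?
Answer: $-20$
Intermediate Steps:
$\left(34 - 54\right) + q{\left(0 \right)} \left(-156\right) = \left(34 - 54\right) + 0 \left(-156\right) = -20 + 0 = -20$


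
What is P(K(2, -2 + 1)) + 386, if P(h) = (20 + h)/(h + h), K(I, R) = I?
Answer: 783/2 ≈ 391.50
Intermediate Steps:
P(h) = (20 + h)/(2*h) (P(h) = (20 + h)/((2*h)) = (20 + h)*(1/(2*h)) = (20 + h)/(2*h))
P(K(2, -2 + 1)) + 386 = (1/2)*(20 + 2)/2 + 386 = (1/2)*(1/2)*22 + 386 = 11/2 + 386 = 783/2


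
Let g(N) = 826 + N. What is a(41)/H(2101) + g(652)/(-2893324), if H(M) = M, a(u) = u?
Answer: 57760503/3039436862 ≈ 0.019004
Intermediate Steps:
a(41)/H(2101) + g(652)/(-2893324) = 41/2101 + (826 + 652)/(-2893324) = 41*(1/2101) + 1478*(-1/2893324) = 41/2101 - 739/1446662 = 57760503/3039436862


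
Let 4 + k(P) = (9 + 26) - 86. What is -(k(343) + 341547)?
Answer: -341492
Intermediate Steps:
k(P) = -55 (k(P) = -4 + ((9 + 26) - 86) = -4 + (35 - 86) = -4 - 51 = -55)
-(k(343) + 341547) = -(-55 + 341547) = -1*341492 = -341492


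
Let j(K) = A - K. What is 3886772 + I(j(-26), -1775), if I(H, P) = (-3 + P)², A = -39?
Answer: 7048056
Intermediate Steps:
j(K) = -39 - K
3886772 + I(j(-26), -1775) = 3886772 + (-3 - 1775)² = 3886772 + (-1778)² = 3886772 + 3161284 = 7048056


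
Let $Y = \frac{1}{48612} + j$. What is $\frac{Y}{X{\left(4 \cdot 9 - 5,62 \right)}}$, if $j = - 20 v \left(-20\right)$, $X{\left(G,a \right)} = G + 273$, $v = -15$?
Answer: $- \frac{291671999}{14778048} \approx -19.737$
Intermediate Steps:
$X{\left(G,a \right)} = 273 + G$
$j = -6000$ ($j = \left(-20\right) \left(-15\right) \left(-20\right) = 300 \left(-20\right) = -6000$)
$Y = - \frac{291671999}{48612}$ ($Y = \frac{1}{48612} - 6000 = - \frac{291671999}{48612} \approx -6000.0$)
$\frac{Y}{X{\left(4 \cdot 9 - 5,62 \right)}} = - \frac{291671999}{48612 \left(273 + \left(4 \cdot 9 - 5\right)\right)} = - \frac{291671999}{48612 \left(273 + \left(36 - 5\right)\right)} = - \frac{291671999}{48612 \left(273 + 31\right)} = - \frac{291671999}{48612 \cdot 304} = \left(- \frac{291671999}{48612}\right) \frac{1}{304} = - \frac{291671999}{14778048}$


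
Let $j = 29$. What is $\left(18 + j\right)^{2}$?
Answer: $2209$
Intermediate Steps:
$\left(18 + j\right)^{2} = \left(18 + 29\right)^{2} = 47^{2} = 2209$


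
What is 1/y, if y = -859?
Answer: -1/859 ≈ -0.0011641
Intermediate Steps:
1/y = 1/(-859) = -1/859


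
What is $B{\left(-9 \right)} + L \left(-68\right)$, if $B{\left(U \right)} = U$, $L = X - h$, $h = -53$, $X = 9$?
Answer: $-4225$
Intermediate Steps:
$L = 62$ ($L = 9 - -53 = 9 + 53 = 62$)
$B{\left(-9 \right)} + L \left(-68\right) = -9 + 62 \left(-68\right) = -9 - 4216 = -4225$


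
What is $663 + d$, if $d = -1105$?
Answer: $-442$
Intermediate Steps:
$663 + d = 663 - 1105 = -442$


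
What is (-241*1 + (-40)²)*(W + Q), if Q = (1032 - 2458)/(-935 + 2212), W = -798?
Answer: -1386821448/1277 ≈ -1.0860e+6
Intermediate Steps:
Q = -1426/1277 ≈ -1.1167
(-241*1 + (-40)²)*(W + Q) = (-241*1 + (-40)²)*(-798 - 1426/1277) = (-241 + 1600)*(-1020472/1277) = 1359*(-1020472/1277) = -1386821448/1277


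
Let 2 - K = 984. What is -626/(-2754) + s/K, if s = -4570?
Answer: 3300128/676107 ≈ 4.8811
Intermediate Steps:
K = -982 (K = 2 - 1*984 = 2 - 984 = -982)
-626/(-2754) + s/K = -626/(-2754) - 4570/(-982) = -626*(-1/2754) - 4570*(-1/982) = 313/1377 + 2285/491 = 3300128/676107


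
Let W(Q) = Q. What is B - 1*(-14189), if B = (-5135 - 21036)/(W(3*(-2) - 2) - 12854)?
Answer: 182525089/12862 ≈ 14191.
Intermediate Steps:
B = 26171/12862 (B = (-5135 - 21036)/((3*(-2) - 2) - 12854) = -26171/((-6 - 2) - 12854) = -26171/(-8 - 12854) = -26171/(-12862) = -26171*(-1/12862) = 26171/12862 ≈ 2.0348)
B - 1*(-14189) = 26171/12862 - 1*(-14189) = 26171/12862 + 14189 = 182525089/12862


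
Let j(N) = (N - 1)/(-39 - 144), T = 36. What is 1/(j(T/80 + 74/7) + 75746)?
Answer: 420/31813297 ≈ 1.3202e-5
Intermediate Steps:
j(N) = 1/183 - N/183 (j(N) = (-1 + N)/(-183) = (-1 + N)*(-1/183) = 1/183 - N/183)
1/(j(T/80 + 74/7) + 75746) = 1/((1/183 - (36/80 + 74/7)/183) + 75746) = 1/((1/183 - (36*(1/80) + 74*(⅐))/183) + 75746) = 1/((1/183 - (9/20 + 74/7)/183) + 75746) = 1/((1/183 - 1/183*1543/140) + 75746) = 1/((1/183 - 1543/25620) + 75746) = 1/(-23/420 + 75746) = 1/(31813297/420) = 420/31813297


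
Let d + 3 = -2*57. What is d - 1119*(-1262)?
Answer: 1412061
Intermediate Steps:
d = -117 (d = -3 - 2*57 = -3 - 114 = -117)
d - 1119*(-1262) = -117 - 1119*(-1262) = -117 + 1412178 = 1412061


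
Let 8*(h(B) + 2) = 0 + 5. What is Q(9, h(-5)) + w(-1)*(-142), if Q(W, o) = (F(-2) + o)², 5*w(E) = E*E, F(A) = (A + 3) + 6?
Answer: 1037/320 ≈ 3.2406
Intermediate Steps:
F(A) = 9 + A (F(A) = (3 + A) + 6 = 9 + A)
h(B) = -11/8 (h(B) = -2 + (0 + 5)/8 = -2 + (⅛)*5 = -2 + 5/8 = -11/8)
w(E) = E²/5 (w(E) = (E*E)/5 = E²/5)
Q(W, o) = (7 + o)² (Q(W, o) = ((9 - 2) + o)² = (7 + o)²)
Q(9, h(-5)) + w(-1)*(-142) = (7 - 11/8)² + ((⅕)*(-1)²)*(-142) = (45/8)² + ((⅕)*1)*(-142) = 2025/64 + (⅕)*(-142) = 2025/64 - 142/5 = 1037/320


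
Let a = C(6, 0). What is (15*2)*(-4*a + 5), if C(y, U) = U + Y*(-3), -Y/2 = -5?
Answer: 3750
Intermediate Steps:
Y = 10 (Y = -2*(-5) = 10)
C(y, U) = -30 + U (C(y, U) = U + 10*(-3) = U - 30 = -30 + U)
a = -30 (a = -30 + 0 = -30)
(15*2)*(-4*a + 5) = (15*2)*(-4*(-30) + 5) = 30*(120 + 5) = 30*125 = 3750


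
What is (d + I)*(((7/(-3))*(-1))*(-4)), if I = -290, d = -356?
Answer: 18088/3 ≈ 6029.3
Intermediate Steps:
(d + I)*(((7/(-3))*(-1))*(-4)) = (-356 - 290)*(((7/(-3))*(-1))*(-4)) = -646*(7*(-⅓))*(-1)*(-4) = -646*(-7/3*(-1))*(-4) = -4522*(-4)/3 = -646*(-28/3) = 18088/3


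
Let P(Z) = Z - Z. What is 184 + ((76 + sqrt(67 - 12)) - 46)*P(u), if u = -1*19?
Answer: 184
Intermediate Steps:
u = -19
P(Z) = 0
184 + ((76 + sqrt(67 - 12)) - 46)*P(u) = 184 + ((76 + sqrt(67 - 12)) - 46)*0 = 184 + ((76 + sqrt(55)) - 46)*0 = 184 + (30 + sqrt(55))*0 = 184 + 0 = 184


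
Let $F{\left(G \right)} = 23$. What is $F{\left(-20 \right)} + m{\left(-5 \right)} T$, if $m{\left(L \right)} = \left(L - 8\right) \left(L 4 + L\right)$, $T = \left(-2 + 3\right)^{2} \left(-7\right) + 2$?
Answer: $-1602$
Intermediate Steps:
$T = -5$ ($T = 1^{2} \left(-7\right) + 2 = 1 \left(-7\right) + 2 = -7 + 2 = -5$)
$m{\left(L \right)} = 5 L \left(-8 + L\right)$ ($m{\left(L \right)} = \left(-8 + L\right) \left(4 L + L\right) = \left(-8 + L\right) 5 L = 5 L \left(-8 + L\right)$)
$F{\left(-20 \right)} + m{\left(-5 \right)} T = 23 + 5 \left(-5\right) \left(-8 - 5\right) \left(-5\right) = 23 + 5 \left(-5\right) \left(-13\right) \left(-5\right) = 23 + 325 \left(-5\right) = 23 - 1625 = -1602$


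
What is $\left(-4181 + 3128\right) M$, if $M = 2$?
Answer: $-2106$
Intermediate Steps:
$\left(-4181 + 3128\right) M = \left(-4181 + 3128\right) 2 = \left(-1053\right) 2 = -2106$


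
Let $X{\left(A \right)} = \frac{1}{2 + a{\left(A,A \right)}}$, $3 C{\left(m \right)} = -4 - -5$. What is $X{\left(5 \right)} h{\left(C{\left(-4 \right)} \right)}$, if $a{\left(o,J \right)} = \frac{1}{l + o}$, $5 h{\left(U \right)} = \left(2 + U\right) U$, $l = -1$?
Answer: $\frac{28}{405} \approx 0.069136$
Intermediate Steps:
$C{\left(m \right)} = \frac{1}{3}$ ($C{\left(m \right)} = \frac{-4 - -5}{3} = \frac{-4 + 5}{3} = \frac{1}{3} \cdot 1 = \frac{1}{3}$)
$h{\left(U \right)} = \frac{U \left(2 + U\right)}{5}$ ($h{\left(U \right)} = \frac{\left(2 + U\right) U}{5} = \frac{U \left(2 + U\right)}{5}$)
$a{\left(o,J \right)} = \frac{1}{-1 + o}$
$X{\left(A \right)} = \frac{1}{2 + \frac{1}{-1 + A}}$
$X{\left(5 \right)} h{\left(C{\left(-4 \right)} \right)} = \frac{-1 + 5}{-1 + 2 \cdot 5} \cdot \frac{1}{5} \cdot \frac{1}{3} \left(2 + \frac{1}{3}\right) = \frac{1}{-1 + 10} \cdot 4 \cdot \frac{1}{5} \cdot \frac{1}{3} \cdot \frac{7}{3} = \frac{1}{9} \cdot 4 \cdot \frac{7}{45} = \frac{4}{9} \cdot \frac{7}{45} = \frac{28}{405}$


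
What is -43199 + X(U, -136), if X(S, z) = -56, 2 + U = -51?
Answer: -43255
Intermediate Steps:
U = -53 (U = -2 - 51 = -53)
-43199 + X(U, -136) = -43199 - 56 = -43255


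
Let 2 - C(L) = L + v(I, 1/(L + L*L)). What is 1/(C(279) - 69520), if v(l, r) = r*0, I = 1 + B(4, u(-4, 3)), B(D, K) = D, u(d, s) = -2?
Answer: -1/69797 ≈ -1.4327e-5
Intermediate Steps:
I = 5 (I = 1 + 4 = 5)
v(l, r) = 0
C(L) = 2 - L (C(L) = 2 - (L + 0) = 2 - L)
1/(C(279) - 69520) = 1/((2 - 1*279) - 69520) = 1/((2 - 279) - 69520) = 1/(-277 - 69520) = 1/(-69797) = -1/69797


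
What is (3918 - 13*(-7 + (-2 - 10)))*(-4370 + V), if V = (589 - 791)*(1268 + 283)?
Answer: -1323103880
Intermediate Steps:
V = -313302 (V = -202*1551 = -313302)
(3918 - 13*(-7 + (-2 - 10)))*(-4370 + V) = (3918 - 13*(-7 + (-2 - 10)))*(-4370 - 313302) = (3918 - 13*(-7 - 12))*(-317672) = (3918 - 13*(-19))*(-317672) = (3918 + 247)*(-317672) = 4165*(-317672) = -1323103880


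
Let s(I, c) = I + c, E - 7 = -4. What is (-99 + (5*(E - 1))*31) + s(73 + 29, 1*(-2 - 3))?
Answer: 308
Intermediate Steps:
E = 3 (E = 7 - 4 = 3)
(-99 + (5*(E - 1))*31) + s(73 + 29, 1*(-2 - 3)) = (-99 + (5*(3 - 1))*31) + ((73 + 29) + 1*(-2 - 3)) = (-99 + (5*2)*31) + (102 + 1*(-5)) = (-99 + 10*31) + (102 - 5) = (-99 + 310) + 97 = 211 + 97 = 308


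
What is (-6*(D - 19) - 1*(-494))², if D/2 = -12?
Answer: 565504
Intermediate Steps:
D = -24 (D = 2*(-12) = -24)
(-6*(D - 19) - 1*(-494))² = (-6*(-24 - 19) - 1*(-494))² = (-6*(-43) + 494)² = (258 + 494)² = 752² = 565504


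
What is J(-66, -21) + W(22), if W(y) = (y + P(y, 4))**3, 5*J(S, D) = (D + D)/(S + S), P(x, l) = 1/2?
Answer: 5011903/440 ≈ 11391.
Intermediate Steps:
P(x, l) = 1/2
J(S, D) = D/(5*S) (J(S, D) = ((D + D)/(S + S))/5 = ((2*D)/((2*S)))/5 = ((2*D)*(1/(2*S)))/5 = (D/S)/5 = D/(5*S))
W(y) = (1/2 + y)**3 (W(y) = (y + 1/2)**3 = (1/2 + y)**3)
J(-66, -21) + W(22) = (1/5)*(-21)/(-66) + (1 + 2*22)**3/8 = (1/5)*(-21)*(-1/66) + (1 + 44)**3/8 = 7/110 + (1/8)*45**3 = 7/110 + (1/8)*91125 = 7/110 + 91125/8 = 5011903/440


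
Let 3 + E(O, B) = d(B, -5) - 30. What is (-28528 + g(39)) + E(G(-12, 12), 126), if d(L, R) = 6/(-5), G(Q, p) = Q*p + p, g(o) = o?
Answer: -142616/5 ≈ -28523.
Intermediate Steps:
G(Q, p) = p + Q*p
d(L, R) = -6/5 (d(L, R) = 6*(-⅕) = -6/5)
E(O, B) = -171/5 (E(O, B) = -3 + (-6/5 - 30) = -3 - 156/5 = -171/5)
(-28528 + g(39)) + E(G(-12, 12), 126) = (-28528 + 39) - 171/5 = -28489 - 171/5 = -142616/5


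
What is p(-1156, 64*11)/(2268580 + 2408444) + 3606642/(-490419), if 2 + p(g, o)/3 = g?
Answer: -312408424241/42475952464 ≈ -7.3549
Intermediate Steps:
p(g, o) = -6 + 3*g
p(-1156, 64*11)/(2268580 + 2408444) + 3606642/(-490419) = (-6 + 3*(-1156))/(2268580 + 2408444) + 3606642/(-490419) = (-6 - 3468)/4677024 + 3606642*(-1/490419) = -3474*1/4677024 - 400738/54491 = -579/779504 - 400738/54491 = -312408424241/42475952464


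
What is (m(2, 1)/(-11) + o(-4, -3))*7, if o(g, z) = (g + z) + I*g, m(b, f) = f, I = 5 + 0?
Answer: -2086/11 ≈ -189.64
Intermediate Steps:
I = 5
o(g, z) = z + 6*g (o(g, z) = (g + z) + 5*g = z + 6*g)
(m(2, 1)/(-11) + o(-4, -3))*7 = (1/(-11) + (-3 + 6*(-4)))*7 = (1*(-1/11) + (-3 - 24))*7 = (-1/11 - 27)*7 = -298/11*7 = -2086/11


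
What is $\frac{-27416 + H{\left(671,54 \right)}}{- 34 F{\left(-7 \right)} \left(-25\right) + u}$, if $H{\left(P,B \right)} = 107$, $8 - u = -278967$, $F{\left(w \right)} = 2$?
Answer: $- \frac{27309}{280675} \approx -0.097298$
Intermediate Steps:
$u = 278975$ ($u = 8 - -278967 = 8 + 278967 = 278975$)
$\frac{-27416 + H{\left(671,54 \right)}}{- 34 F{\left(-7 \right)} \left(-25\right) + u} = \frac{-27416 + 107}{\left(-34\right) 2 \left(-25\right) + 278975} = - \frac{27309}{\left(-68\right) \left(-25\right) + 278975} = - \frac{27309}{1700 + 278975} = - \frac{27309}{280675}$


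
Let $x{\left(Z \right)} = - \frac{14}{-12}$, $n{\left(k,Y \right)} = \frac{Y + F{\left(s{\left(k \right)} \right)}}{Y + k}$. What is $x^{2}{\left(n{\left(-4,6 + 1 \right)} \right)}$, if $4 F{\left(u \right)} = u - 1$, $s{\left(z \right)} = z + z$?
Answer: $\frac{49}{36} \approx 1.3611$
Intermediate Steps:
$s{\left(z \right)} = 2 z$
$F{\left(u \right)} = - \frac{1}{4} + \frac{u}{4}$ ($F{\left(u \right)} = \frac{u - 1}{4} = \frac{-1 + u}{4} = - \frac{1}{4} + \frac{u}{4}$)
$n{\left(k,Y \right)} = \frac{- \frac{1}{4} + Y + \frac{k}{2}}{Y + k}$ ($n{\left(k,Y \right)} = \frac{Y + \left(- \frac{1}{4} + \frac{2 k}{4}\right)}{Y + k} = \frac{Y + \left(- \frac{1}{4} + \frac{k}{2}\right)}{Y + k} = \frac{- \frac{1}{4} + Y + \frac{k}{2}}{Y + k}$)
$x{\left(Z \right)} = \frac{7}{6}$ ($x{\left(Z \right)} = \left(-14\right) \left(- \frac{1}{12}\right) = \frac{7}{6}$)
$x^{2}{\left(n{\left(-4,6 + 1 \right)} \right)} = \left(\frac{7}{6}\right)^{2} = \frac{49}{36}$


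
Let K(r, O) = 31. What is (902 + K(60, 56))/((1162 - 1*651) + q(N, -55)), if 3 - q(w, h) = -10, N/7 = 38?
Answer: 933/524 ≈ 1.7805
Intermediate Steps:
N = 266 (N = 7*38 = 266)
q(w, h) = 13 (q(w, h) = 3 - 1*(-10) = 3 + 10 = 13)
(902 + K(60, 56))/((1162 - 1*651) + q(N, -55)) = (902 + 31)/((1162 - 1*651) + 13) = 933/((1162 - 651) + 13) = 933/(511 + 13) = 933/524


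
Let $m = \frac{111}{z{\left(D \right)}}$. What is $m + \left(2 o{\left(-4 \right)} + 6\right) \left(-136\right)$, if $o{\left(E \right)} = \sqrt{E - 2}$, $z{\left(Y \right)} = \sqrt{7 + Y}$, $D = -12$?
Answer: $-816 - 272 i \sqrt{6} - \frac{111 i \sqrt{5}}{5} \approx -816.0 - 715.9 i$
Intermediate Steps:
$m = - \frac{111 i \sqrt{5}}{5}$ ($m = \frac{111}{\sqrt{7 - 12}} = \frac{111}{\sqrt{-5}} = \frac{111}{i \sqrt{5}} = 111 \left(- \frac{i \sqrt{5}}{5}\right) = - \frac{111 i \sqrt{5}}{5} \approx - 49.641 i$)
$o{\left(E \right)} = \sqrt{-2 + E}$
$m + \left(2 o{\left(-4 \right)} + 6\right) \left(-136\right) = - \frac{111 i \sqrt{5}}{5} + \left(2 \sqrt{-2 - 4} + 6\right) \left(-136\right) = - \frac{111 i \sqrt{5}}{5} + \left(2 \sqrt{-6} + 6\right) \left(-136\right) = - \frac{111 i \sqrt{5}}{5} + \left(2 i \sqrt{6} + 6\right) \left(-136\right) = - \frac{111 i \sqrt{5}}{5} + \left(6 + 2 i \sqrt{6}\right) \left(-136\right) = - \frac{111 i \sqrt{5}}{5} - \left(816 + 272 i \sqrt{6}\right) = -816 - 272 i \sqrt{6} - \frac{111 i \sqrt{5}}{5}$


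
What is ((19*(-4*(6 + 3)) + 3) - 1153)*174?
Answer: -319116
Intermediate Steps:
((19*(-4*(6 + 3)) + 3) - 1153)*174 = ((19*(-4*9) + 3) - 1153)*174 = ((19*(-36) + 3) - 1153)*174 = ((-684 + 3) - 1153)*174 = (-681 - 1153)*174 = -1834*174 = -319116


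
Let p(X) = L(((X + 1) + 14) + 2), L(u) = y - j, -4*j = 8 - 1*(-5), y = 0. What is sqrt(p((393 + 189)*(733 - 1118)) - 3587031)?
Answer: I*sqrt(14348111)/2 ≈ 1893.9*I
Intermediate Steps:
j = -13/4 (j = -(8 - 1*(-5))/4 = -(8 + 5)/4 = -1/4*13 = -13/4 ≈ -3.2500)
L(u) = 13/4 (L(u) = 0 - 1*(-13/4) = 0 + 13/4 = 13/4)
p(X) = 13/4
sqrt(p((393 + 189)*(733 - 1118)) - 3587031) = sqrt(13/4 - 3587031) = sqrt(-14348111/4) = I*sqrt(14348111)/2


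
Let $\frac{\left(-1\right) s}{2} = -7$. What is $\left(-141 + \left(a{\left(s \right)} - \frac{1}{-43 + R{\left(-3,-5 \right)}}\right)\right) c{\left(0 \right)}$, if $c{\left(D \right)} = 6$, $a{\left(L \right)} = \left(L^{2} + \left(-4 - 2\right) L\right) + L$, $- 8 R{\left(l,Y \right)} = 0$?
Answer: $- \frac{3864}{43} \approx -89.86$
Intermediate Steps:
$R{\left(l,Y \right)} = 0$ ($R{\left(l,Y \right)} = \left(- \frac{1}{8}\right) 0 = 0$)
$s = 14$ ($s = \left(-2\right) \left(-7\right) = 14$)
$a{\left(L \right)} = L^{2} - 5 L$ ($a{\left(L \right)} = \left(L^{2} - 6 L\right) + L = L^{2} - 5 L$)
$\left(-141 + \left(a{\left(s \right)} - \frac{1}{-43 + R{\left(-3,-5 \right)}}\right)\right) c{\left(0 \right)} = \left(-141 - \left(\frac{1}{-43 + 0} - 14 \left(-5 + 14\right)\right)\right) 6 = \left(-141 + \left(14 \cdot 9 - \frac{1}{-43}\right)\right) 6 = \left(-141 + \left(126 - - \frac{1}{43}\right)\right) 6 = \left(-141 + \left(126 + \frac{1}{43}\right)\right) 6 = \left(-141 + \frac{5419}{43}\right) 6 = \left(- \frac{644}{43}\right) 6 = - \frac{3864}{43}$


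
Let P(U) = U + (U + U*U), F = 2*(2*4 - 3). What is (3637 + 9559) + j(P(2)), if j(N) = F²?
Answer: 13296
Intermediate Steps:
F = 10 (F = 2*(8 - 3) = 2*5 = 10)
P(U) = U² + 2*U (P(U) = U + (U + U²) = U² + 2*U)
j(N) = 100 (j(N) = 10² = 100)
(3637 + 9559) + j(P(2)) = (3637 + 9559) + 100 = 13196 + 100 = 13296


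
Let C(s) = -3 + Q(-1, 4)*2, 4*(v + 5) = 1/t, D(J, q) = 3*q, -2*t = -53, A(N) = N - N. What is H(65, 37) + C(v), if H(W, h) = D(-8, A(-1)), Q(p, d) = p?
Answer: -5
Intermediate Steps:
A(N) = 0
t = 53/2 (t = -½*(-53) = 53/2 ≈ 26.500)
H(W, h) = 0 (H(W, h) = 3*0 = 0)
v = -529/106 (v = -5 + 1/(4*(53/2)) = -5 + (¼)*(2/53) = -5 + 1/106 = -529/106 ≈ -4.9906)
C(s) = -5 (C(s) = -3 - 1*2 = -3 - 2 = -5)
H(65, 37) + C(v) = 0 - 5 = -5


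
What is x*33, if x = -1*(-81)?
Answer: 2673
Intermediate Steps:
x = 81
x*33 = 81*33 = 2673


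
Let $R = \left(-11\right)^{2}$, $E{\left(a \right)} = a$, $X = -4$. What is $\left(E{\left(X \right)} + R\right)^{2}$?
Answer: $13689$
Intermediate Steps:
$R = 121$
$\left(E{\left(X \right)} + R\right)^{2} = \left(-4 + 121\right)^{2} = 117^{2} = 13689$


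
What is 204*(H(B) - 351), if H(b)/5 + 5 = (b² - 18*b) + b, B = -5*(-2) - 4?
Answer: -144024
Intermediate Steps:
B = 6 (B = 10 - 4 = 6)
H(b) = -25 - 85*b + 5*b² (H(b) = -25 + 5*((b² - 18*b) + b) = -25 + 5*(b² - 17*b) = -25 + (-85*b + 5*b²) = -25 - 85*b + 5*b²)
204*(H(B) - 351) = 204*((-25 - 85*6 + 5*6²) - 351) = 204*((-25 - 510 + 5*36) - 351) = 204*((-25 - 510 + 180) - 351) = 204*(-355 - 351) = 204*(-706) = -144024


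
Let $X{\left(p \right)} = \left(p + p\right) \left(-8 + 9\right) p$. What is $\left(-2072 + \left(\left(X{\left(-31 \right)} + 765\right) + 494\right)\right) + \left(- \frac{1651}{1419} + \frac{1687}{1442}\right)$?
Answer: $\frac{324178099}{292314} \approx 1109.0$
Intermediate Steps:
$X{\left(p \right)} = 2 p^{2}$ ($X{\left(p \right)} = 2 p 1 p = 2 p p = 2 p^{2}$)
$\left(-2072 + \left(\left(X{\left(-31 \right)} + 765\right) + 494\right)\right) + \left(- \frac{1651}{1419} + \frac{1687}{1442}\right) = \left(-2072 + \left(\left(2 \left(-31\right)^{2} + 765\right) + 494\right)\right) + \left(- \frac{1651}{1419} + \frac{1687}{1442}\right) = \left(-2072 + \left(\left(2 \cdot 961 + 765\right) + 494\right)\right) + \left(\left(-1651\right) \frac{1}{1419} + 1687 \cdot \frac{1}{1442}\right) = \left(-2072 + \left(\left(1922 + 765\right) + 494\right)\right) + \left(- \frac{1651}{1419} + \frac{241}{206}\right) = \left(-2072 + \left(2687 + 494\right)\right) + \frac{1873}{292314} = \left(-2072 + 3181\right) + \frac{1873}{292314} = 1109 + \frac{1873}{292314} = \frac{324178099}{292314}$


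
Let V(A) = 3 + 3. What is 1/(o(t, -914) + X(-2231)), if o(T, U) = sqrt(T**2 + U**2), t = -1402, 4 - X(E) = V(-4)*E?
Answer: 1339/17649110 - sqrt(28010)/17649110 ≈ 6.6385e-5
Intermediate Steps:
V(A) = 6
X(E) = 4 - 6*E
1/(o(t, -914) + X(-2231)) = 1/(sqrt((-1402)**2 + (-914)**2) + (4 - 6*(-2231))) = 1/(sqrt(1965604 + 835396) + (4 + 13386)) = 1/(sqrt(2801000) + 13390) = 1/(10*sqrt(28010) + 13390) = 1/(13390 + 10*sqrt(28010))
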